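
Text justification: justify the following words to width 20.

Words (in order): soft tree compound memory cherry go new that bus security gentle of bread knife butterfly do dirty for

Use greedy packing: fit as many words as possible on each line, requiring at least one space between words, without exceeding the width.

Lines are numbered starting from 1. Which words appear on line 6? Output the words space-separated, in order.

Line 1: ['soft', 'tree', 'compound'] (min_width=18, slack=2)
Line 2: ['memory', 'cherry', 'go', 'new'] (min_width=20, slack=0)
Line 3: ['that', 'bus', 'security'] (min_width=17, slack=3)
Line 4: ['gentle', 'of', 'bread'] (min_width=15, slack=5)
Line 5: ['knife', 'butterfly', 'do'] (min_width=18, slack=2)
Line 6: ['dirty', 'for'] (min_width=9, slack=11)

Answer: dirty for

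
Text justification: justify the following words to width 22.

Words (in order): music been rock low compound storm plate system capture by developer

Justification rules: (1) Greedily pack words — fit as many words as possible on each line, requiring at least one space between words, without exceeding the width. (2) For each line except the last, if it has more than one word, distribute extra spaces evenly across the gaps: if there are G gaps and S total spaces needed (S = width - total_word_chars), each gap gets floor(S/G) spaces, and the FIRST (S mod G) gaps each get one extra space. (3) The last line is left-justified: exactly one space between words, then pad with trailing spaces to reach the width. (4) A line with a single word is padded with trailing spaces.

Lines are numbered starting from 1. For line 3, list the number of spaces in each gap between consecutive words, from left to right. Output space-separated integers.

Line 1: ['music', 'been', 'rock', 'low'] (min_width=19, slack=3)
Line 2: ['compound', 'storm', 'plate'] (min_width=20, slack=2)
Line 3: ['system', 'capture', 'by'] (min_width=17, slack=5)
Line 4: ['developer'] (min_width=9, slack=13)

Answer: 4 3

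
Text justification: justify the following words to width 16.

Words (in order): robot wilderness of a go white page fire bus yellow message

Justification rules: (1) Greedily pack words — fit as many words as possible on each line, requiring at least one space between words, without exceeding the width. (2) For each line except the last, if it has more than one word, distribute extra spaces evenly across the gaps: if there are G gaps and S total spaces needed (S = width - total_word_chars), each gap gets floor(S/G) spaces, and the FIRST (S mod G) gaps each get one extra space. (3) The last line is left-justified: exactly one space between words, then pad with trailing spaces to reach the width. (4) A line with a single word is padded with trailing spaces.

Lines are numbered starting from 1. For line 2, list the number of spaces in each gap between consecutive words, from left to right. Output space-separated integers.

Line 1: ['robot', 'wilderness'] (min_width=16, slack=0)
Line 2: ['of', 'a', 'go', 'white'] (min_width=13, slack=3)
Line 3: ['page', 'fire', 'bus'] (min_width=13, slack=3)
Line 4: ['yellow', 'message'] (min_width=14, slack=2)

Answer: 2 2 2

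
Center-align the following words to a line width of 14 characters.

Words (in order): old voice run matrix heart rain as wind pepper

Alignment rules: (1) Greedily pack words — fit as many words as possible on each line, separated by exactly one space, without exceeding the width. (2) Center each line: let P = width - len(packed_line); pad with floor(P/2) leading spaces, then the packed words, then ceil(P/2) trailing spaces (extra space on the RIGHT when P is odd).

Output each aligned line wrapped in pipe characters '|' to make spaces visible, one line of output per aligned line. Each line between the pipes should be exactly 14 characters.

Line 1: ['old', 'voice', 'run'] (min_width=13, slack=1)
Line 2: ['matrix', 'heart'] (min_width=12, slack=2)
Line 3: ['rain', 'as', 'wind'] (min_width=12, slack=2)
Line 4: ['pepper'] (min_width=6, slack=8)

Answer: |old voice run |
| matrix heart |
| rain as wind |
|    pepper    |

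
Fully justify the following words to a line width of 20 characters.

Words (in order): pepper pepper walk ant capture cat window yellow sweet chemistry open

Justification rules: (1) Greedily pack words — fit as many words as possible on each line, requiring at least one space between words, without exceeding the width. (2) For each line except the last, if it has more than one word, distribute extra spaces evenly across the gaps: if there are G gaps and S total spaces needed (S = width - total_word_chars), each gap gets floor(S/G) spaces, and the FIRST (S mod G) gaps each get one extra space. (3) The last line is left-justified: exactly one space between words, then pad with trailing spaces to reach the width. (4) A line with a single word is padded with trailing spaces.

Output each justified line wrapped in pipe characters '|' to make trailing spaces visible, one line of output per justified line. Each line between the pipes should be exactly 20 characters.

Answer: |pepper  pepper  walk|
|ant    capture   cat|
|window  yellow sweet|
|chemistry open      |

Derivation:
Line 1: ['pepper', 'pepper', 'walk'] (min_width=18, slack=2)
Line 2: ['ant', 'capture', 'cat'] (min_width=15, slack=5)
Line 3: ['window', 'yellow', 'sweet'] (min_width=19, slack=1)
Line 4: ['chemistry', 'open'] (min_width=14, slack=6)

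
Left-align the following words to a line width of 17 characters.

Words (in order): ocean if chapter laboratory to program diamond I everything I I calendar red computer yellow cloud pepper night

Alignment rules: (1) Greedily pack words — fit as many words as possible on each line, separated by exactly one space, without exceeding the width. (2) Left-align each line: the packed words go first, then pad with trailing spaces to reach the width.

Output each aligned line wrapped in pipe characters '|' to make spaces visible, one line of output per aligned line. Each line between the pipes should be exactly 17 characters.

Line 1: ['ocean', 'if', 'chapter'] (min_width=16, slack=1)
Line 2: ['laboratory', 'to'] (min_width=13, slack=4)
Line 3: ['program', 'diamond', 'I'] (min_width=17, slack=0)
Line 4: ['everything', 'I', 'I'] (min_width=14, slack=3)
Line 5: ['calendar', 'red'] (min_width=12, slack=5)
Line 6: ['computer', 'yellow'] (min_width=15, slack=2)
Line 7: ['cloud', 'pepper'] (min_width=12, slack=5)
Line 8: ['night'] (min_width=5, slack=12)

Answer: |ocean if chapter |
|laboratory to    |
|program diamond I|
|everything I I   |
|calendar red     |
|computer yellow  |
|cloud pepper     |
|night            |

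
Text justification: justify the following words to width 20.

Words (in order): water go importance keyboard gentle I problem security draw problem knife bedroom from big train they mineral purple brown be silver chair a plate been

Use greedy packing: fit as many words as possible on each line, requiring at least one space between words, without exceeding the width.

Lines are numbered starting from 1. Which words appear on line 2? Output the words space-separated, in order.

Answer: keyboard gentle I

Derivation:
Line 1: ['water', 'go', 'importance'] (min_width=19, slack=1)
Line 2: ['keyboard', 'gentle', 'I'] (min_width=17, slack=3)
Line 3: ['problem', 'security'] (min_width=16, slack=4)
Line 4: ['draw', 'problem', 'knife'] (min_width=18, slack=2)
Line 5: ['bedroom', 'from', 'big'] (min_width=16, slack=4)
Line 6: ['train', 'they', 'mineral'] (min_width=18, slack=2)
Line 7: ['purple', 'brown', 'be'] (min_width=15, slack=5)
Line 8: ['silver', 'chair', 'a', 'plate'] (min_width=20, slack=0)
Line 9: ['been'] (min_width=4, slack=16)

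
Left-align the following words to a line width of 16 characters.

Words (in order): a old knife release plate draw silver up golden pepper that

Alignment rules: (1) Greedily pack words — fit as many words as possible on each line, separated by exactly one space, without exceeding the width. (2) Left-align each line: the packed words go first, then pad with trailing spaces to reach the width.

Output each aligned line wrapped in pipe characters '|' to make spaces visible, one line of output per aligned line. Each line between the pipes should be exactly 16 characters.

Answer: |a old knife     |
|release plate   |
|draw silver up  |
|golden pepper   |
|that            |

Derivation:
Line 1: ['a', 'old', 'knife'] (min_width=11, slack=5)
Line 2: ['release', 'plate'] (min_width=13, slack=3)
Line 3: ['draw', 'silver', 'up'] (min_width=14, slack=2)
Line 4: ['golden', 'pepper'] (min_width=13, slack=3)
Line 5: ['that'] (min_width=4, slack=12)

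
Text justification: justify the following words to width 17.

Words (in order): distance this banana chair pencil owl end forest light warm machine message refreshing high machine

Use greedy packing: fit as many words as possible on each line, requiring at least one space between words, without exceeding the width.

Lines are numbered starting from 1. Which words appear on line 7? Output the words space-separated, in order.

Answer: machine

Derivation:
Line 1: ['distance', 'this'] (min_width=13, slack=4)
Line 2: ['banana', 'chair'] (min_width=12, slack=5)
Line 3: ['pencil', 'owl', 'end'] (min_width=14, slack=3)
Line 4: ['forest', 'light', 'warm'] (min_width=17, slack=0)
Line 5: ['machine', 'message'] (min_width=15, slack=2)
Line 6: ['refreshing', 'high'] (min_width=15, slack=2)
Line 7: ['machine'] (min_width=7, slack=10)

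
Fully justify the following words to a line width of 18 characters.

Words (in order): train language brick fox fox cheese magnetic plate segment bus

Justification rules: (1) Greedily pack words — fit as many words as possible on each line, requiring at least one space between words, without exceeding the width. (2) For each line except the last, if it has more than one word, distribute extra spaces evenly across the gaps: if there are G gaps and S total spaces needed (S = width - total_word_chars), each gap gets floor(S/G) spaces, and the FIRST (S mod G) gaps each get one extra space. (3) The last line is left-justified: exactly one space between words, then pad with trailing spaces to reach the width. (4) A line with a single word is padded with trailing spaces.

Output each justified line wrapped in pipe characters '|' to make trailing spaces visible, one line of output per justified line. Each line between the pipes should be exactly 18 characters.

Line 1: ['train', 'language'] (min_width=14, slack=4)
Line 2: ['brick', 'fox', 'fox'] (min_width=13, slack=5)
Line 3: ['cheese', 'magnetic'] (min_width=15, slack=3)
Line 4: ['plate', 'segment', 'bus'] (min_width=17, slack=1)

Answer: |train     language|
|brick    fox   fox|
|cheese    magnetic|
|plate segment bus |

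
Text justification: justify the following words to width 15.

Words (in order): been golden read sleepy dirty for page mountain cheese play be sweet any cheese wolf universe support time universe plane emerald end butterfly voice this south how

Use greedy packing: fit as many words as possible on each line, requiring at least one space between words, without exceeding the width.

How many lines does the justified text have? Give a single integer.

Line 1: ['been', 'golden'] (min_width=11, slack=4)
Line 2: ['read', 'sleepy'] (min_width=11, slack=4)
Line 3: ['dirty', 'for', 'page'] (min_width=14, slack=1)
Line 4: ['mountain', 'cheese'] (min_width=15, slack=0)
Line 5: ['play', 'be', 'sweet'] (min_width=13, slack=2)
Line 6: ['any', 'cheese', 'wolf'] (min_width=15, slack=0)
Line 7: ['universe'] (min_width=8, slack=7)
Line 8: ['support', 'time'] (min_width=12, slack=3)
Line 9: ['universe', 'plane'] (min_width=14, slack=1)
Line 10: ['emerald', 'end'] (min_width=11, slack=4)
Line 11: ['butterfly', 'voice'] (min_width=15, slack=0)
Line 12: ['this', 'south', 'how'] (min_width=14, slack=1)
Total lines: 12

Answer: 12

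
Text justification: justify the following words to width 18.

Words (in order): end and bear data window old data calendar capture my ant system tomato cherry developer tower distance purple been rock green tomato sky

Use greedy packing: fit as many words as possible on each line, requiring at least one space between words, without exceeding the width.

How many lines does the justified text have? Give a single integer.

Line 1: ['end', 'and', 'bear', 'data'] (min_width=17, slack=1)
Line 2: ['window', 'old', 'data'] (min_width=15, slack=3)
Line 3: ['calendar', 'capture'] (min_width=16, slack=2)
Line 4: ['my', 'ant', 'system'] (min_width=13, slack=5)
Line 5: ['tomato', 'cherry'] (min_width=13, slack=5)
Line 6: ['developer', 'tower'] (min_width=15, slack=3)
Line 7: ['distance', 'purple'] (min_width=15, slack=3)
Line 8: ['been', 'rock', 'green'] (min_width=15, slack=3)
Line 9: ['tomato', 'sky'] (min_width=10, slack=8)
Total lines: 9

Answer: 9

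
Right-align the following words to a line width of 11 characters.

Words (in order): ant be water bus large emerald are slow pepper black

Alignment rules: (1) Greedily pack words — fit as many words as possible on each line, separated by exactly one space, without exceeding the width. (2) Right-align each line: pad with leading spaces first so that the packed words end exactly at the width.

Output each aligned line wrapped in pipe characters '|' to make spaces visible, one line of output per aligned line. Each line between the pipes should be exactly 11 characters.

Answer: |     ant be|
|  water bus|
|      large|
|emerald are|
|slow pepper|
|      black|

Derivation:
Line 1: ['ant', 'be'] (min_width=6, slack=5)
Line 2: ['water', 'bus'] (min_width=9, slack=2)
Line 3: ['large'] (min_width=5, slack=6)
Line 4: ['emerald', 'are'] (min_width=11, slack=0)
Line 5: ['slow', 'pepper'] (min_width=11, slack=0)
Line 6: ['black'] (min_width=5, slack=6)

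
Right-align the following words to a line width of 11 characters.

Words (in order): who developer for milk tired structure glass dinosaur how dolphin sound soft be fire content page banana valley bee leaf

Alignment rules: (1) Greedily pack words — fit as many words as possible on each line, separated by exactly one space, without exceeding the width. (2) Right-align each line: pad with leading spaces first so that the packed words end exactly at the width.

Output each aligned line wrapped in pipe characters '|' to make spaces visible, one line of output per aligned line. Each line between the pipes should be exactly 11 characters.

Line 1: ['who'] (min_width=3, slack=8)
Line 2: ['developer'] (min_width=9, slack=2)
Line 3: ['for', 'milk'] (min_width=8, slack=3)
Line 4: ['tired'] (min_width=5, slack=6)
Line 5: ['structure'] (min_width=9, slack=2)
Line 6: ['glass'] (min_width=5, slack=6)
Line 7: ['dinosaur'] (min_width=8, slack=3)
Line 8: ['how', 'dolphin'] (min_width=11, slack=0)
Line 9: ['sound', 'soft'] (min_width=10, slack=1)
Line 10: ['be', 'fire'] (min_width=7, slack=4)
Line 11: ['content'] (min_width=7, slack=4)
Line 12: ['page', 'banana'] (min_width=11, slack=0)
Line 13: ['valley', 'bee'] (min_width=10, slack=1)
Line 14: ['leaf'] (min_width=4, slack=7)

Answer: |        who|
|  developer|
|   for milk|
|      tired|
|  structure|
|      glass|
|   dinosaur|
|how dolphin|
| sound soft|
|    be fire|
|    content|
|page banana|
| valley bee|
|       leaf|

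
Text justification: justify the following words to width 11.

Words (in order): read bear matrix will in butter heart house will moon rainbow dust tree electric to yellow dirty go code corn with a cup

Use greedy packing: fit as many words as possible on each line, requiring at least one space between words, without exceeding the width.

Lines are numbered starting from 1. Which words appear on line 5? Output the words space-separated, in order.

Line 1: ['read', 'bear'] (min_width=9, slack=2)
Line 2: ['matrix', 'will'] (min_width=11, slack=0)
Line 3: ['in', 'butter'] (min_width=9, slack=2)
Line 4: ['heart', 'house'] (min_width=11, slack=0)
Line 5: ['will', 'moon'] (min_width=9, slack=2)
Line 6: ['rainbow'] (min_width=7, slack=4)
Line 7: ['dust', 'tree'] (min_width=9, slack=2)
Line 8: ['electric', 'to'] (min_width=11, slack=0)
Line 9: ['yellow'] (min_width=6, slack=5)
Line 10: ['dirty', 'go'] (min_width=8, slack=3)
Line 11: ['code', 'corn'] (min_width=9, slack=2)
Line 12: ['with', 'a', 'cup'] (min_width=10, slack=1)

Answer: will moon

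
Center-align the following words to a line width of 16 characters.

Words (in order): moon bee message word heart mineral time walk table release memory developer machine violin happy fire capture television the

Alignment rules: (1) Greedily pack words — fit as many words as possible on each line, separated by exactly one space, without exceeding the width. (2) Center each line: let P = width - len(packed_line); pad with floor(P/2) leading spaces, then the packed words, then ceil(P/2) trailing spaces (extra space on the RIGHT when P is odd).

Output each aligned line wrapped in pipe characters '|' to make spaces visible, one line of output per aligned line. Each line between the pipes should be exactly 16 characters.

Answer: |moon bee message|
|   word heart   |
|  mineral time  |
|   walk table   |
| release memory |
|   developer    |
| machine violin |
|   happy fire   |
|    capture     |
| television the |

Derivation:
Line 1: ['moon', 'bee', 'message'] (min_width=16, slack=0)
Line 2: ['word', 'heart'] (min_width=10, slack=6)
Line 3: ['mineral', 'time'] (min_width=12, slack=4)
Line 4: ['walk', 'table'] (min_width=10, slack=6)
Line 5: ['release', 'memory'] (min_width=14, slack=2)
Line 6: ['developer'] (min_width=9, slack=7)
Line 7: ['machine', 'violin'] (min_width=14, slack=2)
Line 8: ['happy', 'fire'] (min_width=10, slack=6)
Line 9: ['capture'] (min_width=7, slack=9)
Line 10: ['television', 'the'] (min_width=14, slack=2)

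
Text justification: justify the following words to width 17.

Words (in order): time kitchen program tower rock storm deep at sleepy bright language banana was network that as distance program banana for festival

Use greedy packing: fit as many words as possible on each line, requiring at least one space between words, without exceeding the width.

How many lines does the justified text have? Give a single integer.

Answer: 9

Derivation:
Line 1: ['time', 'kitchen'] (min_width=12, slack=5)
Line 2: ['program', 'tower'] (min_width=13, slack=4)
Line 3: ['rock', 'storm', 'deep'] (min_width=15, slack=2)
Line 4: ['at', 'sleepy', 'bright'] (min_width=16, slack=1)
Line 5: ['language', 'banana'] (min_width=15, slack=2)
Line 6: ['was', 'network', 'that'] (min_width=16, slack=1)
Line 7: ['as', 'distance'] (min_width=11, slack=6)
Line 8: ['program', 'banana'] (min_width=14, slack=3)
Line 9: ['for', 'festival'] (min_width=12, slack=5)
Total lines: 9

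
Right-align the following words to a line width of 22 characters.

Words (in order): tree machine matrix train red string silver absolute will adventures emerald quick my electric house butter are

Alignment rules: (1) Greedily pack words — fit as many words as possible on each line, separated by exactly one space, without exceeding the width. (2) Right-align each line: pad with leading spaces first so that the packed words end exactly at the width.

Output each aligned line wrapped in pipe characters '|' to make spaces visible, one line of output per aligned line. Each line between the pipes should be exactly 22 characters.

Line 1: ['tree', 'machine', 'matrix'] (min_width=19, slack=3)
Line 2: ['train', 'red', 'string'] (min_width=16, slack=6)
Line 3: ['silver', 'absolute', 'will'] (min_width=20, slack=2)
Line 4: ['adventures', 'emerald'] (min_width=18, slack=4)
Line 5: ['quick', 'my', 'electric'] (min_width=17, slack=5)
Line 6: ['house', 'butter', 'are'] (min_width=16, slack=6)

Answer: |   tree machine matrix|
|      train red string|
|  silver absolute will|
|    adventures emerald|
|     quick my electric|
|      house butter are|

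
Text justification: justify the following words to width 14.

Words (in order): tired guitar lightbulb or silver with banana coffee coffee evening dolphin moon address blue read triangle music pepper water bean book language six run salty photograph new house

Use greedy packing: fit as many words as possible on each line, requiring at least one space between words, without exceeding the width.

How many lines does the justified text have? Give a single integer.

Answer: 14

Derivation:
Line 1: ['tired', 'guitar'] (min_width=12, slack=2)
Line 2: ['lightbulb', 'or'] (min_width=12, slack=2)
Line 3: ['silver', 'with'] (min_width=11, slack=3)
Line 4: ['banana', 'coffee'] (min_width=13, slack=1)
Line 5: ['coffee', 'evening'] (min_width=14, slack=0)
Line 6: ['dolphin', 'moon'] (min_width=12, slack=2)
Line 7: ['address', 'blue'] (min_width=12, slack=2)
Line 8: ['read', 'triangle'] (min_width=13, slack=1)
Line 9: ['music', 'pepper'] (min_width=12, slack=2)
Line 10: ['water', 'bean'] (min_width=10, slack=4)
Line 11: ['book', 'language'] (min_width=13, slack=1)
Line 12: ['six', 'run', 'salty'] (min_width=13, slack=1)
Line 13: ['photograph', 'new'] (min_width=14, slack=0)
Line 14: ['house'] (min_width=5, slack=9)
Total lines: 14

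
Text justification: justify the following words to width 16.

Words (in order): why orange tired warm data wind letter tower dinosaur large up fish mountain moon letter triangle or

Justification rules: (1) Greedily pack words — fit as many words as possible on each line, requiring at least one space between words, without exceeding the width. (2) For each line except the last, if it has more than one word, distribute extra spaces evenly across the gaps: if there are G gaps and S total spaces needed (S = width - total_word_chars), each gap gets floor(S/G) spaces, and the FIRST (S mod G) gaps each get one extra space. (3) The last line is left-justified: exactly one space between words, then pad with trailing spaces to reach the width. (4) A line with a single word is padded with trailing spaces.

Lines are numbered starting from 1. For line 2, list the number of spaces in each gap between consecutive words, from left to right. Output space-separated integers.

Answer: 2 2

Derivation:
Line 1: ['why', 'orange', 'tired'] (min_width=16, slack=0)
Line 2: ['warm', 'data', 'wind'] (min_width=14, slack=2)
Line 3: ['letter', 'tower'] (min_width=12, slack=4)
Line 4: ['dinosaur', 'large'] (min_width=14, slack=2)
Line 5: ['up', 'fish', 'mountain'] (min_width=16, slack=0)
Line 6: ['moon', 'letter'] (min_width=11, slack=5)
Line 7: ['triangle', 'or'] (min_width=11, slack=5)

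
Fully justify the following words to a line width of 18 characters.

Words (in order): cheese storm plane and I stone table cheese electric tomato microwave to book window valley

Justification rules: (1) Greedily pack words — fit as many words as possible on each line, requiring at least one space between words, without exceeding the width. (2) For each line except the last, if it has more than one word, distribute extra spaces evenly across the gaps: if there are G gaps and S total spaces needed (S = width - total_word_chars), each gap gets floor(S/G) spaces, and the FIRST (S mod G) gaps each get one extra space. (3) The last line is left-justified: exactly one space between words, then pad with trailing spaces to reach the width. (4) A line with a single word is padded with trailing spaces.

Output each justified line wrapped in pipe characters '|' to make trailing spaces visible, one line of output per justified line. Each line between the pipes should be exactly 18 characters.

Line 1: ['cheese', 'storm', 'plane'] (min_width=18, slack=0)
Line 2: ['and', 'I', 'stone', 'table'] (min_width=17, slack=1)
Line 3: ['cheese', 'electric'] (min_width=15, slack=3)
Line 4: ['tomato', 'microwave'] (min_width=16, slack=2)
Line 5: ['to', 'book', 'window'] (min_width=14, slack=4)
Line 6: ['valley'] (min_width=6, slack=12)

Answer: |cheese storm plane|
|and  I stone table|
|cheese    electric|
|tomato   microwave|
|to   book   window|
|valley            |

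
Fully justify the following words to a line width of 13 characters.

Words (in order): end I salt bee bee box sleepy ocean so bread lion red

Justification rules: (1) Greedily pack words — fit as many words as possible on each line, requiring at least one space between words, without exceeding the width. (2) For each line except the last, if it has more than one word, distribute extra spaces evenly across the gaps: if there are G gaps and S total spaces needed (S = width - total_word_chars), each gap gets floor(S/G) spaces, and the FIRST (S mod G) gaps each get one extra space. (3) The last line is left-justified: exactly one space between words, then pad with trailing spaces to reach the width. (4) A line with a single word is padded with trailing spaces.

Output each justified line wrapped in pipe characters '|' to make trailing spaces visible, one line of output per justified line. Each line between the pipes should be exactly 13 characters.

Line 1: ['end', 'I', 'salt'] (min_width=10, slack=3)
Line 2: ['bee', 'bee', 'box'] (min_width=11, slack=2)
Line 3: ['sleepy', 'ocean'] (min_width=12, slack=1)
Line 4: ['so', 'bread', 'lion'] (min_width=13, slack=0)
Line 5: ['red'] (min_width=3, slack=10)

Answer: |end   I  salt|
|bee  bee  box|
|sleepy  ocean|
|so bread lion|
|red          |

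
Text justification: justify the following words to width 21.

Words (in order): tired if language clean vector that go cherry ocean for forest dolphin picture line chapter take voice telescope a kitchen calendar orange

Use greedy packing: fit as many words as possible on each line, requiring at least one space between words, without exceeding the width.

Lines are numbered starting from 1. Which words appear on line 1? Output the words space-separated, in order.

Line 1: ['tired', 'if', 'language'] (min_width=17, slack=4)
Line 2: ['clean', 'vector', 'that', 'go'] (min_width=20, slack=1)
Line 3: ['cherry', 'ocean', 'for'] (min_width=16, slack=5)
Line 4: ['forest', 'dolphin'] (min_width=14, slack=7)
Line 5: ['picture', 'line', 'chapter'] (min_width=20, slack=1)
Line 6: ['take', 'voice', 'telescope'] (min_width=20, slack=1)
Line 7: ['a', 'kitchen', 'calendar'] (min_width=18, slack=3)
Line 8: ['orange'] (min_width=6, slack=15)

Answer: tired if language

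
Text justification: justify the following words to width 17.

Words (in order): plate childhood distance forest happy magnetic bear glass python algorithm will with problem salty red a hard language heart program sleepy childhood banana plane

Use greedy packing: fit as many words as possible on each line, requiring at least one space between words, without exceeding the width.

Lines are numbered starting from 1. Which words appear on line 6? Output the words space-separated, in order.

Line 1: ['plate', 'childhood'] (min_width=15, slack=2)
Line 2: ['distance', 'forest'] (min_width=15, slack=2)
Line 3: ['happy', 'magnetic'] (min_width=14, slack=3)
Line 4: ['bear', 'glass', 'python'] (min_width=17, slack=0)
Line 5: ['algorithm', 'will'] (min_width=14, slack=3)
Line 6: ['with', 'problem'] (min_width=12, slack=5)
Line 7: ['salty', 'red', 'a', 'hard'] (min_width=16, slack=1)
Line 8: ['language', 'heart'] (min_width=14, slack=3)
Line 9: ['program', 'sleepy'] (min_width=14, slack=3)
Line 10: ['childhood', 'banana'] (min_width=16, slack=1)
Line 11: ['plane'] (min_width=5, slack=12)

Answer: with problem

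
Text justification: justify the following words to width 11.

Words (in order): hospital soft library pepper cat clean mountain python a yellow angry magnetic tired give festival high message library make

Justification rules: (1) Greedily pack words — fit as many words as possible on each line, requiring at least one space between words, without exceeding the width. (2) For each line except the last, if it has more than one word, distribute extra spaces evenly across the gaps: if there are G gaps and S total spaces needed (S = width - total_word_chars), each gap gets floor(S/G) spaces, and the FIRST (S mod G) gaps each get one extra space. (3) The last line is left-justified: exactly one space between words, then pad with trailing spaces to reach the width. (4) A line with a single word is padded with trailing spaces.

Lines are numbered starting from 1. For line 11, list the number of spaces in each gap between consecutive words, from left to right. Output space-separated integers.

Line 1: ['hospital'] (min_width=8, slack=3)
Line 2: ['soft'] (min_width=4, slack=7)
Line 3: ['library'] (min_width=7, slack=4)
Line 4: ['pepper', 'cat'] (min_width=10, slack=1)
Line 5: ['clean'] (min_width=5, slack=6)
Line 6: ['mountain'] (min_width=8, slack=3)
Line 7: ['python', 'a'] (min_width=8, slack=3)
Line 8: ['yellow'] (min_width=6, slack=5)
Line 9: ['angry'] (min_width=5, slack=6)
Line 10: ['magnetic'] (min_width=8, slack=3)
Line 11: ['tired', 'give'] (min_width=10, slack=1)
Line 12: ['festival'] (min_width=8, slack=3)
Line 13: ['high'] (min_width=4, slack=7)
Line 14: ['message'] (min_width=7, slack=4)
Line 15: ['library'] (min_width=7, slack=4)
Line 16: ['make'] (min_width=4, slack=7)

Answer: 2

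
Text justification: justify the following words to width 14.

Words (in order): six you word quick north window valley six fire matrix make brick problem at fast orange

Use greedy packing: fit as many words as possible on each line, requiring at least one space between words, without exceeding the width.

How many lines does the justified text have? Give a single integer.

Line 1: ['six', 'you', 'word'] (min_width=12, slack=2)
Line 2: ['quick', 'north'] (min_width=11, slack=3)
Line 3: ['window', 'valley'] (min_width=13, slack=1)
Line 4: ['six', 'fire'] (min_width=8, slack=6)
Line 5: ['matrix', 'make'] (min_width=11, slack=3)
Line 6: ['brick', 'problem'] (min_width=13, slack=1)
Line 7: ['at', 'fast', 'orange'] (min_width=14, slack=0)
Total lines: 7

Answer: 7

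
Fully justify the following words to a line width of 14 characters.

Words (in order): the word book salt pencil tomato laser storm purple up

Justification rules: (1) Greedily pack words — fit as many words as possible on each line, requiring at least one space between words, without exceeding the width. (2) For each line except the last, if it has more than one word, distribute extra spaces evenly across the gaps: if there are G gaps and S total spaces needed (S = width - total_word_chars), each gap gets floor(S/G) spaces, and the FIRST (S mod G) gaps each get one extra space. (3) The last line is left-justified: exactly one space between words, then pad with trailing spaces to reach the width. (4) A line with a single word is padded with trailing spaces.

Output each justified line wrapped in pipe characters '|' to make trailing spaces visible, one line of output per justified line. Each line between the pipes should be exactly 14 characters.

Line 1: ['the', 'word', 'book'] (min_width=13, slack=1)
Line 2: ['salt', 'pencil'] (min_width=11, slack=3)
Line 3: ['tomato', 'laser'] (min_width=12, slack=2)
Line 4: ['storm', 'purple'] (min_width=12, slack=2)
Line 5: ['up'] (min_width=2, slack=12)

Answer: |the  word book|
|salt    pencil|
|tomato   laser|
|storm   purple|
|up            |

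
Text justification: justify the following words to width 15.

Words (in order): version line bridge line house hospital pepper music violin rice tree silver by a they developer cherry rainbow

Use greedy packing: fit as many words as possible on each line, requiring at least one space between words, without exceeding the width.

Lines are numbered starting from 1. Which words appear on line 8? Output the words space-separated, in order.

Answer: developer

Derivation:
Line 1: ['version', 'line'] (min_width=12, slack=3)
Line 2: ['bridge', 'line'] (min_width=11, slack=4)
Line 3: ['house', 'hospital'] (min_width=14, slack=1)
Line 4: ['pepper', 'music'] (min_width=12, slack=3)
Line 5: ['violin', 'rice'] (min_width=11, slack=4)
Line 6: ['tree', 'silver', 'by'] (min_width=14, slack=1)
Line 7: ['a', 'they'] (min_width=6, slack=9)
Line 8: ['developer'] (min_width=9, slack=6)
Line 9: ['cherry', 'rainbow'] (min_width=14, slack=1)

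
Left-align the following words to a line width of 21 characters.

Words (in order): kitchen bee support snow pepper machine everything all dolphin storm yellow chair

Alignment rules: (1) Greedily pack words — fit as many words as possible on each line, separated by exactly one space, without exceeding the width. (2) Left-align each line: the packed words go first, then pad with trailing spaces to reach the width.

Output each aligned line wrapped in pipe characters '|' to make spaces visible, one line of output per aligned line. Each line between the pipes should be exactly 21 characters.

Line 1: ['kitchen', 'bee', 'support'] (min_width=19, slack=2)
Line 2: ['snow', 'pepper', 'machine'] (min_width=19, slack=2)
Line 3: ['everything', 'all'] (min_width=14, slack=7)
Line 4: ['dolphin', 'storm', 'yellow'] (min_width=20, slack=1)
Line 5: ['chair'] (min_width=5, slack=16)

Answer: |kitchen bee support  |
|snow pepper machine  |
|everything all       |
|dolphin storm yellow |
|chair                |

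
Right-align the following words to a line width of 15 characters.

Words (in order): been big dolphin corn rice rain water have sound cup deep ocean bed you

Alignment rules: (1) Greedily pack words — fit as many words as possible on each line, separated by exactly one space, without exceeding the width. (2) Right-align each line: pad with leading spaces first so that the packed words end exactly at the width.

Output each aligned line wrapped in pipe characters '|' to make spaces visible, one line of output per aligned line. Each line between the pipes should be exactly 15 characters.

Answer: |       been big|
|   dolphin corn|
|rice rain water|
| have sound cup|
| deep ocean bed|
|            you|

Derivation:
Line 1: ['been', 'big'] (min_width=8, slack=7)
Line 2: ['dolphin', 'corn'] (min_width=12, slack=3)
Line 3: ['rice', 'rain', 'water'] (min_width=15, slack=0)
Line 4: ['have', 'sound', 'cup'] (min_width=14, slack=1)
Line 5: ['deep', 'ocean', 'bed'] (min_width=14, slack=1)
Line 6: ['you'] (min_width=3, slack=12)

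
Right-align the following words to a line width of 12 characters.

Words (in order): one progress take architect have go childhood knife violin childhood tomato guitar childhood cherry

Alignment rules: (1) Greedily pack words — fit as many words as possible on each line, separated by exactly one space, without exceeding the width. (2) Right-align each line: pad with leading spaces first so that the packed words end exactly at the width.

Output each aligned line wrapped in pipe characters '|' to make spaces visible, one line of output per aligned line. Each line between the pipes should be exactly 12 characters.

Line 1: ['one', 'progress'] (min_width=12, slack=0)
Line 2: ['take'] (min_width=4, slack=8)
Line 3: ['architect'] (min_width=9, slack=3)
Line 4: ['have', 'go'] (min_width=7, slack=5)
Line 5: ['childhood'] (min_width=9, slack=3)
Line 6: ['knife', 'violin'] (min_width=12, slack=0)
Line 7: ['childhood'] (min_width=9, slack=3)
Line 8: ['tomato'] (min_width=6, slack=6)
Line 9: ['guitar'] (min_width=6, slack=6)
Line 10: ['childhood'] (min_width=9, slack=3)
Line 11: ['cherry'] (min_width=6, slack=6)

Answer: |one progress|
|        take|
|   architect|
|     have go|
|   childhood|
|knife violin|
|   childhood|
|      tomato|
|      guitar|
|   childhood|
|      cherry|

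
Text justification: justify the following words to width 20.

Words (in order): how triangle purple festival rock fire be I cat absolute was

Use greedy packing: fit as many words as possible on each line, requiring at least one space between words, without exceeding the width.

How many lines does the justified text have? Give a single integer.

Line 1: ['how', 'triangle', 'purple'] (min_width=19, slack=1)
Line 2: ['festival', 'rock', 'fire'] (min_width=18, slack=2)
Line 3: ['be', 'I', 'cat', 'absolute'] (min_width=17, slack=3)
Line 4: ['was'] (min_width=3, slack=17)
Total lines: 4

Answer: 4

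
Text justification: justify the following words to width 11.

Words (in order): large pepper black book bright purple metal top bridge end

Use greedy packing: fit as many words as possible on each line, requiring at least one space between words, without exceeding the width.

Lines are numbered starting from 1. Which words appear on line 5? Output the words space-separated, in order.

Answer: purple

Derivation:
Line 1: ['large'] (min_width=5, slack=6)
Line 2: ['pepper'] (min_width=6, slack=5)
Line 3: ['black', 'book'] (min_width=10, slack=1)
Line 4: ['bright'] (min_width=6, slack=5)
Line 5: ['purple'] (min_width=6, slack=5)
Line 6: ['metal', 'top'] (min_width=9, slack=2)
Line 7: ['bridge', 'end'] (min_width=10, slack=1)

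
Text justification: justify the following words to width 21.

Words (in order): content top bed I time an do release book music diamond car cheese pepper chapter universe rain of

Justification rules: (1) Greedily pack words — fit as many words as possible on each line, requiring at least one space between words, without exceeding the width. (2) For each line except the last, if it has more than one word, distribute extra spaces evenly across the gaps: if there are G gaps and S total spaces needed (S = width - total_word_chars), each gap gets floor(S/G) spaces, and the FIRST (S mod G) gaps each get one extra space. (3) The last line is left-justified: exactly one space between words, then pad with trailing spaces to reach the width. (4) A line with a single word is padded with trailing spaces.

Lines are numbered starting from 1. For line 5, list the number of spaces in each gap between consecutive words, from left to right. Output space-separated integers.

Answer: 1 1

Derivation:
Line 1: ['content', 'top', 'bed', 'I'] (min_width=17, slack=4)
Line 2: ['time', 'an', 'do', 'release'] (min_width=18, slack=3)
Line 3: ['book', 'music', 'diamond'] (min_width=18, slack=3)
Line 4: ['car', 'cheese', 'pepper'] (min_width=17, slack=4)
Line 5: ['chapter', 'universe', 'rain'] (min_width=21, slack=0)
Line 6: ['of'] (min_width=2, slack=19)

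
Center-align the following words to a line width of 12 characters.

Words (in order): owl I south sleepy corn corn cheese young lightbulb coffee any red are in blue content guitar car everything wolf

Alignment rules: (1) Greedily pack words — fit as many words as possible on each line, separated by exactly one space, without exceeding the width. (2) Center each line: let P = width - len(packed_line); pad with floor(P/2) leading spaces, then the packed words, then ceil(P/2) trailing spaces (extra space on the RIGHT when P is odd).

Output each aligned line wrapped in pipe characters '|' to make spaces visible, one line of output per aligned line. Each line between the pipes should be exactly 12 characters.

Answer: |owl I south |
|sleepy corn |
|corn cheese |
|   young    |
| lightbulb  |
| coffee any |
| red are in |
|blue content|
| guitar car |
| everything |
|    wolf    |

Derivation:
Line 1: ['owl', 'I', 'south'] (min_width=11, slack=1)
Line 2: ['sleepy', 'corn'] (min_width=11, slack=1)
Line 3: ['corn', 'cheese'] (min_width=11, slack=1)
Line 4: ['young'] (min_width=5, slack=7)
Line 5: ['lightbulb'] (min_width=9, slack=3)
Line 6: ['coffee', 'any'] (min_width=10, slack=2)
Line 7: ['red', 'are', 'in'] (min_width=10, slack=2)
Line 8: ['blue', 'content'] (min_width=12, slack=0)
Line 9: ['guitar', 'car'] (min_width=10, slack=2)
Line 10: ['everything'] (min_width=10, slack=2)
Line 11: ['wolf'] (min_width=4, slack=8)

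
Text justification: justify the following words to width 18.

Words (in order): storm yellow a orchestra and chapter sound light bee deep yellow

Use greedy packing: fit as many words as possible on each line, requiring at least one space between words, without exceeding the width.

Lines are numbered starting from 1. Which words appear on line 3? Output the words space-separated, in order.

Answer: chapter sound

Derivation:
Line 1: ['storm', 'yellow', 'a'] (min_width=14, slack=4)
Line 2: ['orchestra', 'and'] (min_width=13, slack=5)
Line 3: ['chapter', 'sound'] (min_width=13, slack=5)
Line 4: ['light', 'bee', 'deep'] (min_width=14, slack=4)
Line 5: ['yellow'] (min_width=6, slack=12)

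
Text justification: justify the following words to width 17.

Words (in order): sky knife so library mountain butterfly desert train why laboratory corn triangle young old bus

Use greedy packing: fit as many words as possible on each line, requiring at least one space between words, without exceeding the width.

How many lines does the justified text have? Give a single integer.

Answer: 7

Derivation:
Line 1: ['sky', 'knife', 'so'] (min_width=12, slack=5)
Line 2: ['library', 'mountain'] (min_width=16, slack=1)
Line 3: ['butterfly', 'desert'] (min_width=16, slack=1)
Line 4: ['train', 'why'] (min_width=9, slack=8)
Line 5: ['laboratory', 'corn'] (min_width=15, slack=2)
Line 6: ['triangle', 'young'] (min_width=14, slack=3)
Line 7: ['old', 'bus'] (min_width=7, slack=10)
Total lines: 7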